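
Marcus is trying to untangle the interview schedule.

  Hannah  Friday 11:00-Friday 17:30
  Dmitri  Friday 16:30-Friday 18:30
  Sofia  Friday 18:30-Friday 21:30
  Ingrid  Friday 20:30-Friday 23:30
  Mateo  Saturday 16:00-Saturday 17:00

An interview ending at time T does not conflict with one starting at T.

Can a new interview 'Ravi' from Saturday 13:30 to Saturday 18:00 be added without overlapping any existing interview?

Hannah: ends Friday 17:30 at or before Ravi starts Saturday 13:30 → clear.
Dmitri: ends Friday 18:30 at or before Ravi starts Saturday 13:30 → clear.
Sofia: ends Friday 21:30 at or before Ravi starts Saturday 13:30 → clear.
Ingrid: ends Friday 23:30 at or before Ravi starts Saturday 13:30 → clear.
Mateo: starts Saturday 16:00 before Ravi ends Saturday 18:00, and ends Saturday 17:00 after Ravi starts Saturday 13:30 → overlap.
Ravi overlaps Mateo.

No — it overlaps Mateo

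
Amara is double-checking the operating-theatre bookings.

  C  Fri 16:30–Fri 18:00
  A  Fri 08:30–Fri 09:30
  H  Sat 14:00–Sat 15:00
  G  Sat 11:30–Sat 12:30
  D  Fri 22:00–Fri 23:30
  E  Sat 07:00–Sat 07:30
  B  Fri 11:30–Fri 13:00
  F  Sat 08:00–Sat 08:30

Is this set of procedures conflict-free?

Sorted by start: A, B, C, D, E, F, G, H.
B starts after A ends, so A has no further overlaps.
C starts after B ends, so B has no further overlaps.
D starts after C ends, so C has no further overlaps.
E starts after D ends, so D has no further overlaps.
F starts after E ends, so E has no further overlaps.
G starts after F ends, so F has no further overlaps.
H starts after G ends.
Every pair is clear; the schedule has no overlaps.

Yes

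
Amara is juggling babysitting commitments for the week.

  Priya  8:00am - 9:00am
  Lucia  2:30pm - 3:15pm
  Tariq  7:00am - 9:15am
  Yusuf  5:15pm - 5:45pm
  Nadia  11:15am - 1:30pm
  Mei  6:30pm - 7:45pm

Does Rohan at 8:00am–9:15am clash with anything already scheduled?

Tariq: starts 7:00am before Rohan ends 9:15am, and ends 9:15am after Rohan starts 8:00am → overlap.
Priya: starts 8:00am before Rohan ends 9:15am, and ends 9:00am after Rohan starts 8:00am → overlap.
Nadia: starts 11:15am at or after Rohan ends 9:15am → clear.
Lucia: starts 2:30pm at or after Rohan ends 9:15am → clear.
Yusuf: starts 5:15pm at or after Rohan ends 9:15am → clear.
Mei: starts 6:30pm at or after Rohan ends 9:15am → clear.
Rohan overlaps Tariq, Priya.

Yes — it overlaps Priya, Tariq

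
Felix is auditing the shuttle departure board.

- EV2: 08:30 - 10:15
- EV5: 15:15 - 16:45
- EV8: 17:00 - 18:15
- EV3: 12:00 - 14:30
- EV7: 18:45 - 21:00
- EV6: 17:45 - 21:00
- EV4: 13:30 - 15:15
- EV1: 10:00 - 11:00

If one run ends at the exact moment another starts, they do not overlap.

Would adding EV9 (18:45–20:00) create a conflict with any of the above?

EV2: ends 10:15 at or before EV9 starts 18:45 → clear.
EV1: ends 11:00 at or before EV9 starts 18:45 → clear.
EV3: ends 14:30 at or before EV9 starts 18:45 → clear.
EV4: ends 15:15 at or before EV9 starts 18:45 → clear.
EV5: ends 16:45 at or before EV9 starts 18:45 → clear.
EV8: ends 18:15 at or before EV9 starts 18:45 → clear.
EV6: starts 17:45 before EV9 ends 20:00, and ends 21:00 after EV9 starts 18:45 → overlap.
EV7: starts 18:45 before EV9 ends 20:00, and ends 21:00 after EV9 starts 18:45 → overlap.
EV9 overlaps EV6, EV7.

Yes — it overlaps EV6, EV7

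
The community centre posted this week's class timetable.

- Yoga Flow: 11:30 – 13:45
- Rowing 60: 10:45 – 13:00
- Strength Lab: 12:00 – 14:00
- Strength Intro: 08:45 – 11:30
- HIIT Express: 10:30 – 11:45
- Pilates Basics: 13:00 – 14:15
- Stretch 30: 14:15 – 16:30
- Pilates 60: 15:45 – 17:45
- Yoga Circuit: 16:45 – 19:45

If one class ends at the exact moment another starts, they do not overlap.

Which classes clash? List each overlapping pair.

HIIT Express & Rowing 60, HIIT Express & Strength Intro, HIIT Express & Yoga Flow, Pilates 60 & Stretch 30, Pilates 60 & Yoga Circuit, Pilates Basics & Strength Lab, Pilates Basics & Yoga Flow, Rowing 60 & Strength Intro, Rowing 60 & Strength Lab, Rowing 60 & Yoga Flow, Strength Lab & Yoga Flow

Check each pair: they overlap iff neither finishes before the other starts.
Sorted by start: Strength Intro, HIIT Express, Rowing 60, Yoga Flow, Strength Lab, Pilates Basics, Stretch 30, Pilates 60, Yoga Circuit.
HIIT Express starts before Strength Intro ends → Strength Intro and HIIT Express overlap.
Rowing 60 starts before Strength Intro ends → Strength Intro and Rowing 60 overlap.
Yoga Flow starts exactly when Strength Intro ends (back-to-back, no overlap); Strength Intro is clear from here.
Rowing 60 starts before HIIT Express ends → HIIT Express and Rowing 60 overlap.
Yoga Flow starts before HIIT Express ends → HIIT Express and Yoga Flow overlap.
Strength Lab starts after HIIT Express ends; HIIT Express is clear from here.
Yoga Flow starts before Rowing 60 ends → Rowing 60 and Yoga Flow overlap.
Strength Lab starts before Rowing 60 ends → Rowing 60 and Strength Lab overlap.
Pilates Basics starts exactly when Rowing 60 ends (back-to-back, no overlap); Rowing 60 is clear from here.
Strength Lab starts before Yoga Flow ends → Yoga Flow and Strength Lab overlap.
Pilates Basics starts before Yoga Flow ends → Yoga Flow and Pilates Basics overlap.
Stretch 30 starts after Yoga Flow ends; Yoga Flow is clear from here.
Pilates Basics starts before Strength Lab ends → Strength Lab and Pilates Basics overlap.
Stretch 30 starts after Strength Lab ends; Strength Lab is clear from here.
Stretch 30 starts exactly when Pilates Basics ends (back-to-back, no overlap); Pilates Basics is clear from here.
Pilates 60 starts before Stretch 30 ends → Stretch 30 and Pilates 60 overlap.
Yoga Circuit starts after Stretch 30 ends.
Yoga Circuit starts before Pilates 60 ends → Pilates 60 and Yoga Circuit overlap.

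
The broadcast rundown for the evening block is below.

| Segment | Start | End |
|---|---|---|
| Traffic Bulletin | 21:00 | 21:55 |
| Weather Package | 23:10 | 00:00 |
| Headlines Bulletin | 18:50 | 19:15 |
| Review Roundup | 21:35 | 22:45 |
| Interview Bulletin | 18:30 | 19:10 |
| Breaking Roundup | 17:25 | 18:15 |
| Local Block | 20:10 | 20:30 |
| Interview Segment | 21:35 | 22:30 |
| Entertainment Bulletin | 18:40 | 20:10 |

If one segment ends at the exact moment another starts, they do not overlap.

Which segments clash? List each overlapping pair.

Sorted by start: Breaking Roundup, Interview Bulletin, Entertainment Bulletin, Headlines Bulletin, Local Block, Traffic Bulletin, Interview Segment, Review Roundup, Weather Package.
Interview Bulletin starts after Breaking Roundup ends — done with Breaking Roundup.
Entertainment Bulletin starts before Interview Bulletin ends → Interview Bulletin and Entertainment Bulletin overlap.
Headlines Bulletin starts before Interview Bulletin ends → Interview Bulletin and Headlines Bulletin overlap.
Local Block starts after Interview Bulletin ends — done with Interview Bulletin.
Headlines Bulletin starts before Entertainment Bulletin ends → Entertainment Bulletin and Headlines Bulletin overlap.
Local Block starts exactly when Entertainment Bulletin ends (back-to-back, no overlap) — done with Entertainment Bulletin.
Local Block starts after Headlines Bulletin ends — done with Headlines Bulletin.
Traffic Bulletin starts after Local Block ends — done with Local Block.
Interview Segment starts before Traffic Bulletin ends → Traffic Bulletin and Interview Segment overlap.
Review Roundup starts before Traffic Bulletin ends → Traffic Bulletin and Review Roundup overlap.
Weather Package starts after Traffic Bulletin ends.
Review Roundup starts before Interview Segment ends → Interview Segment and Review Roundup overlap.
Weather Package starts after Interview Segment ends.
Weather Package starts after Review Roundup ends.

Entertainment Bulletin & Headlines Bulletin, Entertainment Bulletin & Interview Bulletin, Headlines Bulletin & Interview Bulletin, Interview Segment & Review Roundup, Interview Segment & Traffic Bulletin, Review Roundup & Traffic Bulletin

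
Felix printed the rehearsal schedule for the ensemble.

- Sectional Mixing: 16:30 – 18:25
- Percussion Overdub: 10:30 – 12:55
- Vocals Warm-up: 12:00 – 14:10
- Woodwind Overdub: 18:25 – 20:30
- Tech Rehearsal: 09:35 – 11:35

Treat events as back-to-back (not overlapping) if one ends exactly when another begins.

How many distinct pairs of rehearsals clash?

Two intervals overlap when each starts before the other ends.
Sorted by start: Tech Rehearsal, Percussion Overdub, Vocals Warm-up, Sectional Mixing, Woodwind Overdub.
Percussion Overdub starts before Tech Rehearsal ends → Tech Rehearsal and Percussion Overdub overlap.
Vocals Warm-up starts after Tech Rehearsal ends, so nothing later overlaps Tech Rehearsal either.
Vocals Warm-up starts before Percussion Overdub ends → Percussion Overdub and Vocals Warm-up overlap.
Sectional Mixing starts after Percussion Overdub ends, so nothing later overlaps Percussion Overdub either.
Sectional Mixing starts after Vocals Warm-up ends, so nothing later overlaps Vocals Warm-up either.
Woodwind Overdub starts exactly when Sectional Mixing ends (back-to-back, no overlap).
Overlapping pairs: Percussion Overdub & Tech Rehearsal, Percussion Overdub & Vocals Warm-up — 2 in total.

2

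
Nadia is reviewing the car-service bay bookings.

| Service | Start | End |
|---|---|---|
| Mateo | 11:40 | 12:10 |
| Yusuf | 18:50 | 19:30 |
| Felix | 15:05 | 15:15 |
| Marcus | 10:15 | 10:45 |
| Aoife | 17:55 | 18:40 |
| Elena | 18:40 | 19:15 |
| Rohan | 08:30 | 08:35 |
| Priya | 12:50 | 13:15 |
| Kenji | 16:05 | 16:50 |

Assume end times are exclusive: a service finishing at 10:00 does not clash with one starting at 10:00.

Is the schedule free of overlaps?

No

Check each pair: they overlap iff neither finishes before the other starts.
Sorted by start: Rohan, Marcus, Mateo, Priya, Felix, Kenji, Aoife, Elena, Yusuf.
Marcus starts after Rohan ends; Rohan is clear from here.
Mateo starts after Marcus ends; Marcus is clear from here.
Priya starts after Mateo ends; Mateo is clear from here.
Felix starts after Priya ends; Priya is clear from here.
Kenji starts after Felix ends; Felix is clear from here.
Aoife starts after Kenji ends; Kenji is clear from here.
Elena starts exactly when Aoife ends (back-to-back, no overlap); Aoife is clear from here.
Yusuf starts before Elena ends → Elena and Yusuf overlap.
That's a conflict, so the schedule is not conflict-free.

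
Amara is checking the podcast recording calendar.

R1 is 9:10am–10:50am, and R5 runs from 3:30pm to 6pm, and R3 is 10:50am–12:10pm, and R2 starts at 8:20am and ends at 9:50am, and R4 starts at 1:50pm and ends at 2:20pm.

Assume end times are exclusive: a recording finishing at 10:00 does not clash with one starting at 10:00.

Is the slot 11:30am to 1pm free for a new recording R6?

No — it overlaps R3

R2: ends 9:50am at or before R6 starts 11:30am → clear.
R1: ends 10:50am at or before R6 starts 11:30am → clear.
R3: starts 10:50am before R6 ends 1pm, and ends 12:10pm after R6 starts 11:30am → overlap.
R4: starts 1:50pm at or after R6 ends 1pm → clear.
R5: starts 3:30pm at or after R6 ends 1pm → clear.
R6 overlaps R3.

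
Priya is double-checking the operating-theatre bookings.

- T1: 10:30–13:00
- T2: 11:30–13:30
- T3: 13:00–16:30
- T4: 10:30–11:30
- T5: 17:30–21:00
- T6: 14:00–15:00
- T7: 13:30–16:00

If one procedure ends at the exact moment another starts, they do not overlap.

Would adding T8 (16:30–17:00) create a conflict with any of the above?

No — it doesn't clash with anything

T1: ends 13:00 at or before T8 starts 16:30 → clear.
T4: ends 11:30 at or before T8 starts 16:30 → clear.
T2: ends 13:30 at or before T8 starts 16:30 → clear.
T3: ends 16:30 at or before T8 starts 16:30 → clear.
T7: ends 16:00 at or before T8 starts 16:30 → clear.
T6: ends 15:00 at or before T8 starts 16:30 → clear.
T5: starts 17:30 at or after T8 ends 17:00 → clear.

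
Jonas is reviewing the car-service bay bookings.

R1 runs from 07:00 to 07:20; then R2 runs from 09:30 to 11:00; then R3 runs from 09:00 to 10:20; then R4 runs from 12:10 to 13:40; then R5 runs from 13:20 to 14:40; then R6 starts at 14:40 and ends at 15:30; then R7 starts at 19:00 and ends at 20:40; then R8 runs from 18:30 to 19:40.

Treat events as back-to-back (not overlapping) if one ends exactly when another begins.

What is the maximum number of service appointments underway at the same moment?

2

Walk through starts and ends in time order (an end at T is processed before a start at T):
07:00 start R1 → 1
07:20 end R1 → 0
09:00 start R3 → 1
09:30 start R2 → 2
10:20 end R3 → 1
11:00 end R2 → 0
12:10 start R4 → 1
13:20 start R5 → 2
13:40 end R4 → 1
14:40 end R5 → 0
14:40 start R6 → 1
15:30 end R6 → 0
18:30 start R8 → 1
19:00 start R7 → 2
19:40 end R8 → 1
20:40 end R7 → 0
Peak is 2, at 09:30 (R2, R3).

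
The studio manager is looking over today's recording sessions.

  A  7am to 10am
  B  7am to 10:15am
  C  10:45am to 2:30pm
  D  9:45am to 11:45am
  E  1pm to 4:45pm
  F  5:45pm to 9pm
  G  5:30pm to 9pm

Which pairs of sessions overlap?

A & B, A & D, B & D, C & D, C & E, F & G

Check each pair: they overlap iff neither finishes before the other starts.
Sorted by start: A, B, D, C, E, G, F.
B starts before A ends → A and B overlap.
D starts before A ends → A and D overlap.
C starts after A ends — done with A.
D starts before B ends → B and D overlap.
C starts after B ends — done with B.
C starts before D ends → D and C overlap.
E starts after D ends — done with D.
E starts before C ends → C and E overlap.
G starts after C ends — done with C.
G starts after E ends — done with E.
F starts before G ends → G and F overlap.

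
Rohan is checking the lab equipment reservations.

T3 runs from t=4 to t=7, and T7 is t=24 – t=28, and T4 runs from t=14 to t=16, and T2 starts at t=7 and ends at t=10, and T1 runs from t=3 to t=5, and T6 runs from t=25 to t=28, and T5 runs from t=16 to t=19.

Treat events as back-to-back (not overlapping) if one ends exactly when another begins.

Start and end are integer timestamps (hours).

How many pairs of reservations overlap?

Check each pair: they overlap iff neither finishes before the other starts.
Sorted by start: T1, T3, T2, T4, T5, T7, T6.
T3 starts before T1 ends → T1 and T3 overlap.
T2 starts after T1 ends, so nothing later overlaps T1 either.
T2 starts exactly when T3 ends (back-to-back, no overlap), so nothing later overlaps T3 either.
T4 starts after T2 ends, so nothing later overlaps T2 either.
T5 starts exactly when T4 ends (back-to-back, no overlap), so nothing later overlaps T4 either.
T7 starts after T5 ends, so nothing later overlaps T5 either.
T6 starts before T7 ends → T7 and T6 overlap.
Overlapping pairs: T1 & T3, T6 & T7 — 2 in total.

2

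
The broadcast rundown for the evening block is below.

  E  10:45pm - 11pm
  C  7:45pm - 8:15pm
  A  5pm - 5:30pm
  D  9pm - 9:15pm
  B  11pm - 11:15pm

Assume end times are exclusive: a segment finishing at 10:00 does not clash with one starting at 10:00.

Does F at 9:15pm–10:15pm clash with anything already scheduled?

A: ends 5:30pm at or before F starts 9:15pm → clear.
C: ends 8:15pm at or before F starts 9:15pm → clear.
D: ends 9:15pm at or before F starts 9:15pm → clear.
E: starts 10:45pm at or after F ends 10:15pm → clear.
B: starts 11pm at or after F ends 10:15pm → clear.

No — it doesn't clash with anything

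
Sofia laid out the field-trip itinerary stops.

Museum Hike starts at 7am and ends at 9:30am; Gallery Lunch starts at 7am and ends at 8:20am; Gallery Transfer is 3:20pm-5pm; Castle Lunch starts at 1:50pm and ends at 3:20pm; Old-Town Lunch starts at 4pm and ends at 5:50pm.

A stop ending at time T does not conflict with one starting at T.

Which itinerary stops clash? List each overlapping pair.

Sorted by start: Museum Hike, Gallery Lunch, Castle Lunch, Gallery Transfer, Old-Town Lunch.
Gallery Lunch starts before Museum Hike ends → Museum Hike and Gallery Lunch overlap.
Castle Lunch starts after Museum Hike ends, so nothing later overlaps Museum Hike either.
Castle Lunch starts after Gallery Lunch ends, so nothing later overlaps Gallery Lunch either.
Gallery Transfer starts exactly when Castle Lunch ends (back-to-back, no overlap), so nothing later overlaps Castle Lunch either.
Old-Town Lunch starts before Gallery Transfer ends → Gallery Transfer and Old-Town Lunch overlap.

Gallery Lunch & Museum Hike, Gallery Transfer & Old-Town Lunch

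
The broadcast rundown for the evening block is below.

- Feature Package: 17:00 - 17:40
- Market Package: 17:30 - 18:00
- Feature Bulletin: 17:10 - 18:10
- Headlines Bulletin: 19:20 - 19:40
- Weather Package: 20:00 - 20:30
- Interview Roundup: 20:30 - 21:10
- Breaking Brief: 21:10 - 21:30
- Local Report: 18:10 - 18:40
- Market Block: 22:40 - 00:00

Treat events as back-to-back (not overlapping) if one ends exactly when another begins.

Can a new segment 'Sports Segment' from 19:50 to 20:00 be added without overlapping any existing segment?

Yes — the slot is free

Feature Package: ends 17:40 at or before Sports Segment starts 19:50 → clear.
Feature Bulletin: ends 18:10 at or before Sports Segment starts 19:50 → clear.
Market Package: ends 18:00 at or before Sports Segment starts 19:50 → clear.
Local Report: ends 18:40 at or before Sports Segment starts 19:50 → clear.
Headlines Bulletin: ends 19:40 at or before Sports Segment starts 19:50 → clear.
Weather Package: starts 20:00 at or after Sports Segment ends 20:00 → clear.
Interview Roundup: starts 20:30 at or after Sports Segment ends 20:00 → clear.
Breaking Brief: starts 21:10 at or after Sports Segment ends 20:00 → clear.
Market Block: starts 22:40 at or after Sports Segment ends 20:00 → clear.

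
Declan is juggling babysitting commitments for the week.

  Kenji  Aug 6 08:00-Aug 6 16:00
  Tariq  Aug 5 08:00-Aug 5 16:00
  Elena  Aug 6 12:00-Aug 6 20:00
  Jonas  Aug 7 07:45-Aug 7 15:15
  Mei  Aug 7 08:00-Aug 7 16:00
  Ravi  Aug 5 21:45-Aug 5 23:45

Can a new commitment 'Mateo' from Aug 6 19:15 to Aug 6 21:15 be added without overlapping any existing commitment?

No — it overlaps Elena

Tariq: ends Aug 5 16:00 at or before Mateo starts Aug 6 19:15 → clear.
Ravi: ends Aug 5 23:45 at or before Mateo starts Aug 6 19:15 → clear.
Kenji: ends Aug 6 16:00 at or before Mateo starts Aug 6 19:15 → clear.
Elena: starts Aug 6 12:00 before Mateo ends Aug 6 21:15, and ends Aug 6 20:00 after Mateo starts Aug 6 19:15 → overlap.
Jonas: starts Aug 7 07:45 at or after Mateo ends Aug 6 21:15 → clear.
Mei: starts Aug 7 08:00 at or after Mateo ends Aug 6 21:15 → clear.
Mateo overlaps Elena.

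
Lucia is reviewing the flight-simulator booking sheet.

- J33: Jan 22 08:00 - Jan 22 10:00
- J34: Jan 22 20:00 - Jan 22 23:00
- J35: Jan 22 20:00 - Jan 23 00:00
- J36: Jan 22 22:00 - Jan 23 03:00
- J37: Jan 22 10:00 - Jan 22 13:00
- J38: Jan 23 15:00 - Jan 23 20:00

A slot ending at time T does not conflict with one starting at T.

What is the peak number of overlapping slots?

3

Sweep the timeline, counting +1 at each start and −1 at each end (ends before starts at a tie):
Jan 22 08:00 start J33 → 1
Jan 22 10:00 end J33 → 0
Jan 22 10:00 start J37 → 1
Jan 22 13:00 end J37 → 0
Jan 22 20:00 start J34 → 1
Jan 22 20:00 start J35 → 2
Jan 22 22:00 start J36 → 3
Jan 22 23:00 end J34 → 2
Jan 23 00:00 end J35 → 1
Jan 23 03:00 end J36 → 0
Jan 23 15:00 start J38 → 1
Jan 23 20:00 end J38 → 0
Peak is 3, at Jan 22 22:00 (J34, J35, J36).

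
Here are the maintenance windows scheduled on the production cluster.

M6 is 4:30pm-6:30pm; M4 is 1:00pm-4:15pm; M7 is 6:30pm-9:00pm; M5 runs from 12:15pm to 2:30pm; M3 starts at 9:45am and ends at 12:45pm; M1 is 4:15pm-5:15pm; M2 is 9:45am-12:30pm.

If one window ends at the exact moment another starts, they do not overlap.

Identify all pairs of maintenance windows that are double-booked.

Sorted by start: M2, M3, M5, M4, M1, M6, M7.
M3 starts before M2 ends → M2 and M3 overlap.
M5 starts before M2 ends → M2 and M5 overlap.
M4 starts after M2 ends, so nothing later overlaps M2 either.
M5 starts before M3 ends → M3 and M5 overlap.
M4 starts after M3 ends, so nothing later overlaps M3 either.
M4 starts before M5 ends → M5 and M4 overlap.
M1 starts after M5 ends, so nothing later overlaps M5 either.
M1 starts exactly when M4 ends (back-to-back, no overlap), so nothing later overlaps M4 either.
M6 starts before M1 ends → M1 and M6 overlap.
M7 starts after M1 ends.
M7 starts exactly when M6 ends (back-to-back, no overlap).

M1 & M6, M2 & M3, M2 & M5, M3 & M5, M4 & M5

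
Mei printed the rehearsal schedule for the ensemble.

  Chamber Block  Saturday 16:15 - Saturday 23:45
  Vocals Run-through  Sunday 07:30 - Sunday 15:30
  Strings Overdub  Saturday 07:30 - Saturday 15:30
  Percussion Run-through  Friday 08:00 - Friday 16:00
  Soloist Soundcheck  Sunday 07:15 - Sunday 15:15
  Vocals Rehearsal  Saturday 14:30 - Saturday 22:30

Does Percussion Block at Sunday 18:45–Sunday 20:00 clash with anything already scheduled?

Percussion Run-through: ends Friday 16:00 at or before Percussion Block starts Sunday 18:45 → clear.
Strings Overdub: ends Saturday 15:30 at or before Percussion Block starts Sunday 18:45 → clear.
Vocals Rehearsal: ends Saturday 22:30 at or before Percussion Block starts Sunday 18:45 → clear.
Chamber Block: ends Saturday 23:45 at or before Percussion Block starts Sunday 18:45 → clear.
Soloist Soundcheck: ends Sunday 15:15 at or before Percussion Block starts Sunday 18:45 → clear.
Vocals Run-through: ends Sunday 15:30 at or before Percussion Block starts Sunday 18:45 → clear.

No — it doesn't clash with anything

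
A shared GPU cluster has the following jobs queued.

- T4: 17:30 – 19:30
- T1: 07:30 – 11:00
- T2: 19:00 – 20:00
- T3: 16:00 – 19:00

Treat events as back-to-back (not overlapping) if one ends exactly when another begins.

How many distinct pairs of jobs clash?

Sorted by start: T1, T3, T4, T2.
T3 starts after T1 ends — done with T1.
T4 starts before T3 ends → T3 and T4 overlap.
T2 starts exactly when T3 ends (back-to-back, no overlap).
T2 starts before T4 ends → T4 and T2 overlap.
Overlapping pairs: T2 & T4, T3 & T4 — 2 in total.

2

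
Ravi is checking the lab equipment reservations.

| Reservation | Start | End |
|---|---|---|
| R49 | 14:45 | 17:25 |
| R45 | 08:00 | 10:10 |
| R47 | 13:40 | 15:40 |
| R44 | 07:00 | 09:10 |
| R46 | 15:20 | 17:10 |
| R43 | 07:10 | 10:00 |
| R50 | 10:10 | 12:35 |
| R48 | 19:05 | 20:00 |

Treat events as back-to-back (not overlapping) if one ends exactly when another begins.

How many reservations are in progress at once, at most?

Walk through starts and ends in time order (an end at T is processed before a start at T):
07:00 start R44 → 1
07:10 start R43 → 2
08:00 start R45 → 3
09:10 end R44 → 2
10:00 end R43 → 1
10:10 end R45 → 0
10:10 start R50 → 1
12:35 end R50 → 0
13:40 start R47 → 1
14:45 start R49 → 2
15:20 start R46 → 3
15:40 end R47 → 2
17:10 end R46 → 1
17:25 end R49 → 0
19:05 start R48 → 1
20:00 end R48 → 0
Peak is 3, at 08:00 (R43, R44, R45).

3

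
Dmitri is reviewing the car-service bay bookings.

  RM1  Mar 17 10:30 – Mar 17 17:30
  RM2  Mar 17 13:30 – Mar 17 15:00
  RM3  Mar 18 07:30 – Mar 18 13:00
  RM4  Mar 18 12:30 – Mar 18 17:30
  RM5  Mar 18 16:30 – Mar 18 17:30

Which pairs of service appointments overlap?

Check each pair: they overlap iff neither finishes before the other starts.
Sorted by start: RM1, RM2, RM3, RM4, RM5.
RM2 starts before RM1 ends → RM1 and RM2 overlap.
RM3 starts after RM1 ends; RM1 is clear from here.
RM3 starts after RM2 ends; RM2 is clear from here.
RM4 starts before RM3 ends → RM3 and RM4 overlap.
RM5 starts after RM3 ends.
RM5 starts before RM4 ends → RM4 and RM5 overlap.

RM1 & RM2, RM3 & RM4, RM4 & RM5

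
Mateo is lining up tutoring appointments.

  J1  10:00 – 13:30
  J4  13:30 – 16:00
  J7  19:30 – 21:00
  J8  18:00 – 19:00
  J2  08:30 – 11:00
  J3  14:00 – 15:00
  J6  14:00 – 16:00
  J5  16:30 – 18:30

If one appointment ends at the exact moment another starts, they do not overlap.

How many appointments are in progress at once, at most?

Sort all start/end points and keep a running count:
08:30 start J2 → 1
10:00 start J1 → 2
11:00 end J2 → 1
13:30 end J1 → 0
13:30 start J4 → 1
14:00 start J3 → 2
14:00 start J6 → 3
15:00 end J3 → 2
16:00 end J4 → 1
16:00 end J6 → 0
16:30 start J5 → 1
18:00 start J8 → 2
18:30 end J5 → 1
19:00 end J8 → 0
19:30 start J7 → 1
21:00 end J7 → 0
Peak is 3, at 14:00 (J3, J4, J6).

3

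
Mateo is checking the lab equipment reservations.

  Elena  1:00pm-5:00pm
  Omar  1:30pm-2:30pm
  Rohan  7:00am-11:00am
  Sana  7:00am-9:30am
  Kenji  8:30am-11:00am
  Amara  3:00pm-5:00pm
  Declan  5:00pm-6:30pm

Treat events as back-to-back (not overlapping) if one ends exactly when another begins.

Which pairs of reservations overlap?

Amara & Elena, Elena & Omar, Kenji & Rohan, Kenji & Sana, Rohan & Sana

Check each pair: they overlap iff neither finishes before the other starts.
Sorted by start: Sana, Rohan, Kenji, Elena, Omar, Amara, Declan.
Rohan starts before Sana ends → Sana and Rohan overlap.
Kenji starts before Sana ends → Sana and Kenji overlap.
Elena starts after Sana ends, so Sana has no further overlaps.
Kenji starts before Rohan ends → Rohan and Kenji overlap.
Elena starts after Rohan ends, so Rohan has no further overlaps.
Elena starts after Kenji ends, so Kenji has no further overlaps.
Omar starts before Elena ends → Elena and Omar overlap.
Amara starts before Elena ends → Elena and Amara overlap.
Declan starts exactly when Elena ends (back-to-back, no overlap).
Amara starts after Omar ends, so Omar has no further overlaps.
Declan starts exactly when Amara ends (back-to-back, no overlap).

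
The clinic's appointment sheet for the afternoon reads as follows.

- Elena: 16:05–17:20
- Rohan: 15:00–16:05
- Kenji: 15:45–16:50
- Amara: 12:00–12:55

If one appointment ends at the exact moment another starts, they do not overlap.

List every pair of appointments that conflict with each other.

Sorted by start: Amara, Rohan, Kenji, Elena.
Rohan starts after Amara ends — done with Amara.
Kenji starts before Rohan ends → Rohan and Kenji overlap.
Elena starts exactly when Rohan ends (back-to-back, no overlap).
Elena starts before Kenji ends → Kenji and Elena overlap.

Elena & Kenji, Kenji & Rohan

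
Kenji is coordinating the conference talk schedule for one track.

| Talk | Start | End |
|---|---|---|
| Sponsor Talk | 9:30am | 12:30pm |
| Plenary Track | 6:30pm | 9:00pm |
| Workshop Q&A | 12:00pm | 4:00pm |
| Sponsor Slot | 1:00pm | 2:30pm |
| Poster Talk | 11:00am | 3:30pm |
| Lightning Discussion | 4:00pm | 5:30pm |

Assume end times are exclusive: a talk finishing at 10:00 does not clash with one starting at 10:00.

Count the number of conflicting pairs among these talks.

5

Sorted by start: Sponsor Talk, Poster Talk, Workshop Q&A, Sponsor Slot, Lightning Discussion, Plenary Track.
Poster Talk starts before Sponsor Talk ends → Sponsor Talk and Poster Talk overlap.
Workshop Q&A starts before Sponsor Talk ends → Sponsor Talk and Workshop Q&A overlap.
Sponsor Slot starts after Sponsor Talk ends; Sponsor Talk is clear from here.
Workshop Q&A starts before Poster Talk ends → Poster Talk and Workshop Q&A overlap.
Sponsor Slot starts before Poster Talk ends → Poster Talk and Sponsor Slot overlap.
Lightning Discussion starts after Poster Talk ends; Poster Talk is clear from here.
Sponsor Slot starts before Workshop Q&A ends → Workshop Q&A and Sponsor Slot overlap.
Lightning Discussion starts exactly when Workshop Q&A ends (back-to-back, no overlap); Workshop Q&A is clear from here.
Lightning Discussion starts after Sponsor Slot ends; Sponsor Slot is clear from here.
Plenary Track starts after Lightning Discussion ends.
Overlapping pairs: Poster Talk & Sponsor Slot, Poster Talk & Sponsor Talk, Poster Talk & Workshop Q&A, Sponsor Slot & Workshop Q&A, Sponsor Talk & Workshop Q&A — 5 in total.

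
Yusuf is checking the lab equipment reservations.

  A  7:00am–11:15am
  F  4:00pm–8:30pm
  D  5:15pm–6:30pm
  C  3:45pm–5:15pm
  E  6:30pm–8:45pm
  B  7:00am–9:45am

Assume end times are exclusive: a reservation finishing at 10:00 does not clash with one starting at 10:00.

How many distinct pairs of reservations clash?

4

Two intervals overlap when each starts before the other ends.
Sorted by start: A, B, C, F, D, E.
B starts before A ends → A and B overlap.
C starts after A ends, so A has no further overlaps.
C starts after B ends, so B has no further overlaps.
F starts before C ends → C and F overlap.
D starts exactly when C ends (back-to-back, no overlap), so C has no further overlaps.
D starts before F ends → F and D overlap.
E starts before F ends → F and E overlap.
E starts exactly when D ends (back-to-back, no overlap).
Overlapping pairs: A & B, C & F, D & F, E & F — 4 in total.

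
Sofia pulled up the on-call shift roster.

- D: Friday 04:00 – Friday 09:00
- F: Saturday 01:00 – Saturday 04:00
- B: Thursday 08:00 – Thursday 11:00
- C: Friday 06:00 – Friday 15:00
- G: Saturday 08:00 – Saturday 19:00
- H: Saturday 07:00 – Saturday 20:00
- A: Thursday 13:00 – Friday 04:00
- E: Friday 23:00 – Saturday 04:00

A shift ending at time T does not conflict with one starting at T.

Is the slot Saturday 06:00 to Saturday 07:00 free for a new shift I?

B: ends Thursday 11:00 at or before I starts Saturday 06:00 → clear.
A: ends Friday 04:00 at or before I starts Saturday 06:00 → clear.
D: ends Friday 09:00 at or before I starts Saturday 06:00 → clear.
C: ends Friday 15:00 at or before I starts Saturday 06:00 → clear.
E: ends Saturday 04:00 at or before I starts Saturday 06:00 → clear.
F: ends Saturday 04:00 at or before I starts Saturday 06:00 → clear.
H: starts Saturday 07:00 at or after I ends Saturday 07:00 → clear.
G: starts Saturday 08:00 at or after I ends Saturday 07:00 → clear.

Yes — the slot is free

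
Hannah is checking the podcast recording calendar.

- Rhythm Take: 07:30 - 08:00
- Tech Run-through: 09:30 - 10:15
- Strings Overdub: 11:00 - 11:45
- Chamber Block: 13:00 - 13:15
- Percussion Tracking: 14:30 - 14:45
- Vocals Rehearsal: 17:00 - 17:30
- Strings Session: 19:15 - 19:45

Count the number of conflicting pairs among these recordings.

Two intervals overlap when each starts before the other ends.
Sorted by start: Rhythm Take, Tech Run-through, Strings Overdub, Chamber Block, Percussion Tracking, Vocals Rehearsal, Strings Session.
Tech Run-through starts after Rhythm Take ends — done with Rhythm Take.
Strings Overdub starts after Tech Run-through ends — done with Tech Run-through.
Chamber Block starts after Strings Overdub ends — done with Strings Overdub.
Percussion Tracking starts after Chamber Block ends — done with Chamber Block.
Vocals Rehearsal starts after Percussion Tracking ends — done with Percussion Tracking.
Strings Session starts after Vocals Rehearsal ends.
No pair overlaps.

0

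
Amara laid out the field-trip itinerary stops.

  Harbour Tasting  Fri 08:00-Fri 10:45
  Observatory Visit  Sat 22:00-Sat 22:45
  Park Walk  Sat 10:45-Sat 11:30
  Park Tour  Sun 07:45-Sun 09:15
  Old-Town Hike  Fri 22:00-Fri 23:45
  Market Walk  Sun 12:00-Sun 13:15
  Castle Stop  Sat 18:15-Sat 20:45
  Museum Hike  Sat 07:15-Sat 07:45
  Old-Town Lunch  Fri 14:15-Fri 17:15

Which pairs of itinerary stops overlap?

Sorted by start: Harbour Tasting, Old-Town Lunch, Old-Town Hike, Museum Hike, Park Walk, Castle Stop, Observatory Visit, Park Tour, Market Walk.
Old-Town Lunch starts after Harbour Tasting ends; Harbour Tasting is clear from here.
Old-Town Hike starts after Old-Town Lunch ends; Old-Town Lunch is clear from here.
Museum Hike starts after Old-Town Hike ends; Old-Town Hike is clear from here.
Park Walk starts after Museum Hike ends; Museum Hike is clear from here.
Castle Stop starts after Park Walk ends; Park Walk is clear from here.
Observatory Visit starts after Castle Stop ends; Castle Stop is clear from here.
Park Tour starts after Observatory Visit ends; Observatory Visit is clear from here.
Market Walk starts after Park Tour ends.

no conflicts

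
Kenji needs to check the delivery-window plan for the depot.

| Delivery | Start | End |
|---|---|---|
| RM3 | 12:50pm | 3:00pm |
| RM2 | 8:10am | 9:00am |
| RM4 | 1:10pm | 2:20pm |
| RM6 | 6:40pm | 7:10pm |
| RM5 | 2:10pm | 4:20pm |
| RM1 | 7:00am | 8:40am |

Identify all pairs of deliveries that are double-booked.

Sorted by start: RM1, RM2, RM3, RM4, RM5, RM6.
RM2 starts before RM1 ends → RM1 and RM2 overlap.
RM3 starts after RM1 ends, so RM1 has no further overlaps.
RM3 starts after RM2 ends, so RM2 has no further overlaps.
RM4 starts before RM3 ends → RM3 and RM4 overlap.
RM5 starts before RM3 ends → RM3 and RM5 overlap.
RM6 starts after RM3 ends.
RM5 starts before RM4 ends → RM4 and RM5 overlap.
RM6 starts after RM4 ends.
RM6 starts after RM5 ends.

RM1 & RM2, RM3 & RM4, RM3 & RM5, RM4 & RM5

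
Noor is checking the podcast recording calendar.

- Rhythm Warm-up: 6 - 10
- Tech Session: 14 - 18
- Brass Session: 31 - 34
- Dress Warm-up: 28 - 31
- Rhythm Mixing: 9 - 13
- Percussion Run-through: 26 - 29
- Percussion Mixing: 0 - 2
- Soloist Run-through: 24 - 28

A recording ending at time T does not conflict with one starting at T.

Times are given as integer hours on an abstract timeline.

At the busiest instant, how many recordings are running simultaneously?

2

Walk through starts and ends in time order (an end at T is processed before a start at T):
0 start Percussion Mixing → 1
2 end Percussion Mixing → 0
6 start Rhythm Warm-up → 1
9 start Rhythm Mixing → 2
10 end Rhythm Warm-up → 1
13 end Rhythm Mixing → 0
14 start Tech Session → 1
18 end Tech Session → 0
24 start Soloist Run-through → 1
26 start Percussion Run-through → 2
28 end Soloist Run-through → 1
28 start Dress Warm-up → 2
29 end Percussion Run-through → 1
31 end Dress Warm-up → 0
31 start Brass Session → 1
34 end Brass Session → 0
Peak is 2, at 9 (Rhythm Mixing, Rhythm Warm-up).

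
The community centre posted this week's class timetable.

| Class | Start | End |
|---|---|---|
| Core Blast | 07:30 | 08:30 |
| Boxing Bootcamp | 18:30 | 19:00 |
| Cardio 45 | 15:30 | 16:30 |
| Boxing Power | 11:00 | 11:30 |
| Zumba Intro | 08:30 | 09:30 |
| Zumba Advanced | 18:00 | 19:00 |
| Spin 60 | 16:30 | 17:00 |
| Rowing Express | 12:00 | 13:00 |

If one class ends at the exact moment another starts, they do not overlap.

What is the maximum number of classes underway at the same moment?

2

Sweep the timeline, counting +1 at each start and −1 at each end (ends before starts at a tie):
07:30 start Core Blast → 1
08:30 end Core Blast → 0
08:30 start Zumba Intro → 1
09:30 end Zumba Intro → 0
11:00 start Boxing Power → 1
11:30 end Boxing Power → 0
12:00 start Rowing Express → 1
13:00 end Rowing Express → 0
15:30 start Cardio 45 → 1
16:30 end Cardio 45 → 0
16:30 start Spin 60 → 1
17:00 end Spin 60 → 0
18:00 start Zumba Advanced → 1
18:30 start Boxing Bootcamp → 2
19:00 end Boxing Bootcamp → 1
19:00 end Zumba Advanced → 0
Peak is 2, at 18:30 (Boxing Bootcamp, Zumba Advanced).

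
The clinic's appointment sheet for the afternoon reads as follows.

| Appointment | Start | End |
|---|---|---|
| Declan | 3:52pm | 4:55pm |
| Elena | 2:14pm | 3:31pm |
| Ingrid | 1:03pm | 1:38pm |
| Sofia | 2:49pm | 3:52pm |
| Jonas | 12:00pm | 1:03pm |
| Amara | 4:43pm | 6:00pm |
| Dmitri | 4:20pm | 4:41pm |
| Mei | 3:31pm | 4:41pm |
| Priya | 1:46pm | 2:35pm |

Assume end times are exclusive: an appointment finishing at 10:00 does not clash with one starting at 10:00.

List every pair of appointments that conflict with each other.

Amara & Declan, Declan & Dmitri, Declan & Mei, Dmitri & Mei, Elena & Priya, Elena & Sofia, Mei & Sofia

Two intervals overlap when each starts before the other ends.
Sorted by start: Jonas, Ingrid, Priya, Elena, Sofia, Mei, Declan, Dmitri, Amara.
Ingrid starts exactly when Jonas ends (back-to-back, no overlap) — done with Jonas.
Priya starts after Ingrid ends — done with Ingrid.
Elena starts before Priya ends → Priya and Elena overlap.
Sofia starts after Priya ends — done with Priya.
Sofia starts before Elena ends → Elena and Sofia overlap.
Mei starts exactly when Elena ends (back-to-back, no overlap) — done with Elena.
Mei starts before Sofia ends → Sofia and Mei overlap.
Declan starts exactly when Sofia ends (back-to-back, no overlap) — done with Sofia.
Declan starts before Mei ends → Mei and Declan overlap.
Dmitri starts before Mei ends → Mei and Dmitri overlap.
Amara starts after Mei ends.
Dmitri starts before Declan ends → Declan and Dmitri overlap.
Amara starts before Declan ends → Declan and Amara overlap.
Amara starts after Dmitri ends.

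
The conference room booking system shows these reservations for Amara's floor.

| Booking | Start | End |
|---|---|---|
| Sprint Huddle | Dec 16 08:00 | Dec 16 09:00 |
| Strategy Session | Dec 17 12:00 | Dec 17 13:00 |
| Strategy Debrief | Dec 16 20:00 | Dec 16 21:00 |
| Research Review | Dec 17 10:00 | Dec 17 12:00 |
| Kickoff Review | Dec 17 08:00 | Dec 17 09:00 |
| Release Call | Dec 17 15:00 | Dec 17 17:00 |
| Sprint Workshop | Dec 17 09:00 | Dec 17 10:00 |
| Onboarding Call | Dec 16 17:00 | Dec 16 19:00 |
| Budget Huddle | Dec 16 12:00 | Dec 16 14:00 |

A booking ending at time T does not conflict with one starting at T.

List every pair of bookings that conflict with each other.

no overlapping pairs

Sorted by start: Sprint Huddle, Budget Huddle, Onboarding Call, Strategy Debrief, Kickoff Review, Sprint Workshop, Research Review, Strategy Session, Release Call.
Budget Huddle starts after Sprint Huddle ends, so nothing later overlaps Sprint Huddle either.
Onboarding Call starts after Budget Huddle ends, so nothing later overlaps Budget Huddle either.
Strategy Debrief starts after Onboarding Call ends, so nothing later overlaps Onboarding Call either.
Kickoff Review starts after Strategy Debrief ends, so nothing later overlaps Strategy Debrief either.
Sprint Workshop starts exactly when Kickoff Review ends (back-to-back, no overlap), so nothing later overlaps Kickoff Review either.
Research Review starts exactly when Sprint Workshop ends (back-to-back, no overlap), so nothing later overlaps Sprint Workshop either.
Strategy Session starts exactly when Research Review ends (back-to-back, no overlap), so nothing later overlaps Research Review either.
Release Call starts after Strategy Session ends.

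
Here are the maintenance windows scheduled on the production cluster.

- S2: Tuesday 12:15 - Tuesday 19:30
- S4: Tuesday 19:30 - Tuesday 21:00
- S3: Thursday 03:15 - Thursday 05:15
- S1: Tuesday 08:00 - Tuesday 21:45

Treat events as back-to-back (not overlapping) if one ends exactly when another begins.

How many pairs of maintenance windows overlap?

Sorted by start: S1, S2, S4, S3.
S2 starts before S1 ends → S1 and S2 overlap.
S4 starts before S1 ends → S1 and S4 overlap.
S3 starts after S1 ends.
S4 starts exactly when S2 ends (back-to-back, no overlap), so S2 has no further overlaps.
S3 starts after S4 ends.
Overlapping pairs: S1 & S2, S1 & S4 — 2 in total.

2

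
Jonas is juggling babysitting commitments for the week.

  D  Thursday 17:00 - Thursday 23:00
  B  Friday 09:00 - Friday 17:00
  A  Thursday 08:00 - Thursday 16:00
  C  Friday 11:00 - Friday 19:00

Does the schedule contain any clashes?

Sorted by start: A, D, B, C.
D starts after A ends, so nothing later overlaps A either.
B starts after D ends, so nothing later overlaps D either.
C starts before B ends → B and C overlap.
That's a conflict, so the schedule is not conflict-free.

Yes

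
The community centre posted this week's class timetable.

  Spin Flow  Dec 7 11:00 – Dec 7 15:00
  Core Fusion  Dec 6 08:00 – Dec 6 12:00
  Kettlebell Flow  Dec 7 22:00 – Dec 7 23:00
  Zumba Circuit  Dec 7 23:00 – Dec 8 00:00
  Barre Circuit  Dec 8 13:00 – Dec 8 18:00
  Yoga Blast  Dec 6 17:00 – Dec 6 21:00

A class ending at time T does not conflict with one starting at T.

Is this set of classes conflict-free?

Sorted by start: Core Fusion, Yoga Blast, Spin Flow, Kettlebell Flow, Zumba Circuit, Barre Circuit.
Yoga Blast starts after Core Fusion ends, so Core Fusion has no further overlaps.
Spin Flow starts after Yoga Blast ends, so Yoga Blast has no further overlaps.
Kettlebell Flow starts after Spin Flow ends, so Spin Flow has no further overlaps.
Zumba Circuit starts exactly when Kettlebell Flow ends (back-to-back, no overlap), so Kettlebell Flow has no further overlaps.
Barre Circuit starts after Zumba Circuit ends.
Every pair is clear; the schedule has no overlaps.

Yes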